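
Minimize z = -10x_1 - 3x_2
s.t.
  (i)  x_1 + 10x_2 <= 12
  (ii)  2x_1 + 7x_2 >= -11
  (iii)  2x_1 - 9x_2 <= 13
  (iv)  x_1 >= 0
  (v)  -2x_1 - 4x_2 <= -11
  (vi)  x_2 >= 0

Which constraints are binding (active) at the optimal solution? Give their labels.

Vertices and z = -10x_1 - 3x_2:
  (238/29, 11/29) → z = -2413/29
  (31/8, 13/16) → z = -659/16
  (13/2, 0) → z = -65
  (11/2, 0) → z = -55

The minimum is at (238/29, 11/29). Substituting into each constraint, equality holds for (i) and (iii); the remaining constraints have slack.

(i) and (iii)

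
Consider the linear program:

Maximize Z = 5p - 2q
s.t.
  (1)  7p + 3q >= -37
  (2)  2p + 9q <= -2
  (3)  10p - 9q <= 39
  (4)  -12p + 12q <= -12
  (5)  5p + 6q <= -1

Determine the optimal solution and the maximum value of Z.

Vertices and Z = 5p - 2q:
  (-72/31, -643/93) → Z = 206/93
  (-17/5, -22/5) → Z = -41/5
  (15/7, -41/21) → Z = 307/21
  (5/11, -6/11) → Z = 37/11

The optimum lies where 10p - 9q = 39 and 5p + 6q = -1.
Solving simultaneously gives p = 15/7, q = -41/21.

p = 15/7, q = -41/21, maximum Z = 307/21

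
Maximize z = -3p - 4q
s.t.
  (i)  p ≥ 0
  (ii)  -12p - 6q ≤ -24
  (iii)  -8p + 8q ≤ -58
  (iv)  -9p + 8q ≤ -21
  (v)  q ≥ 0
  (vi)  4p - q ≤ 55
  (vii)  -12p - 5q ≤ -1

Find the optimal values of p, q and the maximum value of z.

p = 29/4, q = 0, maximum z = -87/4

Feasible corners and z = -3p - 4q:
  (29/4, 0) → z = -87/4
  (191/12, 26/3) → z = -989/12
  (55/4, 0) → z = -165/4

At the optimal vertex, -8p + 8q = -58 and q = 0.
Solving simultaneously gives p = 29/4, q = 0.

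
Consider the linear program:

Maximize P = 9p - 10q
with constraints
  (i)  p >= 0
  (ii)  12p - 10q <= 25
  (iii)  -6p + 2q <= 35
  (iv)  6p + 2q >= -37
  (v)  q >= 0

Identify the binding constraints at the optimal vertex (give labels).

Corner points and P = 9p - 10q:
  (0, 35/2) → P = -175
  (0, 0) → P = 0
  (25/12, 0) → P = 75/4
The feasible region is unbounded (it extends along (1, 3), (5, 6)), but P strictly decreases along every unbounded feasible direction, so there is no improving ray and the maximum is attained at a vertex.

The maximum is at (25/12, 0). Substituting into each constraint, equality holds for (ii) and (v); the remaining constraints have slack.

(ii) and (v)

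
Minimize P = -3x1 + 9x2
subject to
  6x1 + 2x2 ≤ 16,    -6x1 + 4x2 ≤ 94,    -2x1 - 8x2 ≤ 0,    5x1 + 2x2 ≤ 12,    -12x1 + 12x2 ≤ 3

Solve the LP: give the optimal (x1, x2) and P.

x1 = 8/3, x2 = -2/3, minimum P = -14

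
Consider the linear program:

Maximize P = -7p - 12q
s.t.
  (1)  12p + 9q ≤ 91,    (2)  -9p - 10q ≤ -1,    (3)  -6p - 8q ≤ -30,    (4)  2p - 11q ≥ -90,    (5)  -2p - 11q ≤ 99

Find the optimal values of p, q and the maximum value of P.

p = 229/21, q = -31/7, maximum P = -487/21

Corner points and P = -7p - 12q:
  (229/21, -31/7) → P = -487/21
  (191/150, 631/75) → P = -16481/150
  (-195/41, 300/41) → P = -2235/41

At the optimal vertex, 12p + 9q = 91 and -6p - 8q = -30.
Solving simultaneously gives p = 229/21, q = -31/7.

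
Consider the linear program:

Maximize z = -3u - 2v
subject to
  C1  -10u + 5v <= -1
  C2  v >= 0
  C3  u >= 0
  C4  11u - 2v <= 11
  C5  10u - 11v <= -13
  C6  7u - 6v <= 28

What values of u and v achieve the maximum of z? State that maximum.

Feasible corners and z = -3u - 2v:
  (53/35, 99/35) → z = -51/5
  (19/15, 7/3) → z = -127/15
  (147/101, 253/101) → z = -947/101

The binding constraints are -10u + 5v = -1 and 10u - 11v = -13.
Solving simultaneously gives u = 19/15, v = 7/3.

u = 19/15, v = 7/3, maximum z = -127/15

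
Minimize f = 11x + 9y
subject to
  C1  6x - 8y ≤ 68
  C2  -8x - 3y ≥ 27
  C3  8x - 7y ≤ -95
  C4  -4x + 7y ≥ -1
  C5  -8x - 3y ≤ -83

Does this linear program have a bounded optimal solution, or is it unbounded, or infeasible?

infeasible

Constraints -8x - 3y ≥ 27 and -8x - 3y ≤ -83 have parallel boundaries but demand opposite sides — no point can satisfy both, so the region is empty.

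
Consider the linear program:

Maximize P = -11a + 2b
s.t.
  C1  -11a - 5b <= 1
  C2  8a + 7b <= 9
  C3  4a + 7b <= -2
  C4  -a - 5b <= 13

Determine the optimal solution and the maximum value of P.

At the optimal vertex, -11a - 5b = 1 and 4a + 7b = -2.
Solving simultaneously gives a = 1/19, b = -6/19.

a = 1/19, b = -6/19, maximum P = -23/19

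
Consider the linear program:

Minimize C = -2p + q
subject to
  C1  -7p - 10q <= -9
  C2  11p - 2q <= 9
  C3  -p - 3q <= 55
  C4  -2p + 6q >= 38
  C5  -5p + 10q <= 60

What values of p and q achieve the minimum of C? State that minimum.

Feasible corners and C = -2p + q:
  (65/31, 218/31) → C = 88/31
  (21/10, 141/20) → C = 57/20
  (2, 7) → C = 3

At the optimal vertex, 11p - 2q = 9 and -2p + 6q = 38.
Solving simultaneously gives p = 65/31, q = 218/31.

p = 65/31, q = 218/31, minimum C = 88/31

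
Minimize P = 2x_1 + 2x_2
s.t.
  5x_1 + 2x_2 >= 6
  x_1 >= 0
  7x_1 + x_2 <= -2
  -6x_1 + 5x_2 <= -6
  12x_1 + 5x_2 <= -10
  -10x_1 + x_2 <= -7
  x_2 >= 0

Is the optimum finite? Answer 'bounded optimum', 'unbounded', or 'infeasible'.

infeasible

The boundaries -10x_1 + x_2 = -7 and x_2 = 0 meet at (7/10, 0), but that point violates 5x_1 + 2x_2 ≥ 6. Every candidate vertex is excluded by some other constraint, so the feasible region is empty.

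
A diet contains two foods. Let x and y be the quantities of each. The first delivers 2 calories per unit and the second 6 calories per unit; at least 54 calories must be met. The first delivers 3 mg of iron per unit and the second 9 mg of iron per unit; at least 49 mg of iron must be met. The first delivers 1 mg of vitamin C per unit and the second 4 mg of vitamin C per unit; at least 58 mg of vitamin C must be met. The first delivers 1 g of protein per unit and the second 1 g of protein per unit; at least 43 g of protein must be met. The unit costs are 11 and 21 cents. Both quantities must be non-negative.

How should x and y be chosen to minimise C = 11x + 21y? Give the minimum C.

Feasible corners and C = 11x + 21y:
  (0, 43) → C = 903
  (58, 0) → C = 638
  (38, 5) → C = 523
The feasible region is unbounded (it extends along (0, 1), (1, 0)), but C strictly increases along every unbounded feasible direction, so there is no improving ray and the minimum is attained at a vertex.

At the optimal vertex, x + 4y = 58 and x + y = 43.
Solving simultaneously gives x = 38, y = 5.

x = 38, y = 5, minimum C = 523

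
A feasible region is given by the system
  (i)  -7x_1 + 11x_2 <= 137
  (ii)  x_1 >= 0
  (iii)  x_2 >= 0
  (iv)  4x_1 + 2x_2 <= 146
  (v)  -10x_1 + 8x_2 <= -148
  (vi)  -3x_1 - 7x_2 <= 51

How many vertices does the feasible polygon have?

Of the 15 pairwise boundary intersections, those satisfying every inequality are:
  (73/2, 0)
  (74/5, 0)
  (366/13, 217/13)

3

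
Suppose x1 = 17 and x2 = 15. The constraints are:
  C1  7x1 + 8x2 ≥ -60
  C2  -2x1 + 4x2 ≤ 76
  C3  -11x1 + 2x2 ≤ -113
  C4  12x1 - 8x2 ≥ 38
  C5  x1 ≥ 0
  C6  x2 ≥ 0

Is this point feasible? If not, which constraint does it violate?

C1: 239 ≥ -60 ✓
C2: 26 ≤ 76 ✓
C3: -157 ≤ -113 ✓
C4: 84 ≥ 38 ✓
C5: 17 ≥ 0 ✓
C6: 15 ≥ 0 ✓

feasible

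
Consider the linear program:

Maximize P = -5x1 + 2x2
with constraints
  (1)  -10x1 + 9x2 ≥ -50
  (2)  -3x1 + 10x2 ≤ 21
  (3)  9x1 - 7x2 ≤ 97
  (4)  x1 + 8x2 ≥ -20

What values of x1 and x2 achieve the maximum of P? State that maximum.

x1 = -184/17, x2 = -39/34, maximum P = 881/17

Corner points and P = -5x1 + 2x2:
  (689/73, 360/73) → P = -2725/73
  (220/89, -250/89) → P = -1600/89
  (-184/17, -39/34) → P = 881/17

The binding constraints are -3x1 + 10x2 = 21 and x1 + 8x2 = -20.
Solving simultaneously gives x1 = -184/17, x2 = -39/34.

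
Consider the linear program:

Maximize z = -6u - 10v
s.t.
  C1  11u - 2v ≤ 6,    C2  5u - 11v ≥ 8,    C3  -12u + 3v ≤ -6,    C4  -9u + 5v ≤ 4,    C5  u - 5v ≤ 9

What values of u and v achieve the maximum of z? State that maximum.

u = 1/19, v = -34/19, maximum z = 334/19

Extreme points and z = -6u - 10v:
  (50/111, -58/111) → z = 280/111
  (12/53, -93/53) → z = 858/53
  (14/39, -22/39) → z = 136/39
  (1/19, -34/19) → z = 334/19

The optimum lies where -12u + 3v = -6 and u - 5v = 9.
Solving simultaneously gives u = 1/19, v = -34/19.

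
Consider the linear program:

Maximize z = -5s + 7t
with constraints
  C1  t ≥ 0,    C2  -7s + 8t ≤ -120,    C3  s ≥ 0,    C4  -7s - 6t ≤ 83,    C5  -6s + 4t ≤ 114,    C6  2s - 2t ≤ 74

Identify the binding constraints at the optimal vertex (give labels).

C2 and C6

Corner points and z = -5s + 7t:
  (120/7, 0) → z = -600/7
  (37, 0) → z = -185
  (176, 139) → z = 93

The maximum is at (176, 139). Substituting into each constraint, equality holds for C2 and C6; the remaining constraints have slack.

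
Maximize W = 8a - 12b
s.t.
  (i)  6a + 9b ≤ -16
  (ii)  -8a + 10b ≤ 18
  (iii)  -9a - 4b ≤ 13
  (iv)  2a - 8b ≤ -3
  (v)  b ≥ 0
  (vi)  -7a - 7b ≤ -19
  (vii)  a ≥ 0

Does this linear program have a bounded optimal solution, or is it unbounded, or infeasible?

The boundaries -8a + 10b = 18 and -7a - 7b = -19 meet at (32/63, 139/63), but that point violates 6a + 9b ≤ -16. Every candidate vertex is excluded by some other constraint, so the feasible region is empty.

infeasible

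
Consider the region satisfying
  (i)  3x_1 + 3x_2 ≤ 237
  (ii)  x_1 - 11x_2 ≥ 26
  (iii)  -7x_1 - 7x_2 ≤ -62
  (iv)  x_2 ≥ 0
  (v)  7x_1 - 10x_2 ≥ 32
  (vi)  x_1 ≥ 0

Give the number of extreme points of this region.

The feasible vertices (each the meet of two boundaries and inside every other half-plane) are:
  (895/12, 53/12)
  (79, 0)
  (26, 0)

3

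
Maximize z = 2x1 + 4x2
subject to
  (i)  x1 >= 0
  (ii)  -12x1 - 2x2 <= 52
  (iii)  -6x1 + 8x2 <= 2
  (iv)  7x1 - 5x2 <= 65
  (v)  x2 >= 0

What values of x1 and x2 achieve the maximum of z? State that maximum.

x1 = 265/13, x2 = 202/13, maximum z = 1338/13

Feasible corners and z = 2x1 + 4x2:
  (0, 1/4) → z = 1
  (0, 0) → z = 0
  (265/13, 202/13) → z = 1338/13
  (65/7, 0) → z = 130/7

The binding constraints are -6x1 + 8x2 = 2 and 7x1 - 5x2 = 65.
Solving simultaneously gives x1 = 265/13, x2 = 202/13.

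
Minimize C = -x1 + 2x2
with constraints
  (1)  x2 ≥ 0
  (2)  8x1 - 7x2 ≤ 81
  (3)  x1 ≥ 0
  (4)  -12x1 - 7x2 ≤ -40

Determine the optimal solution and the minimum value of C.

Extreme points and C = -x1 + 2x2:
  (81/8, 0) → C = -81/8
  (10/3, 0) → C = -10/3
  (0, 40/7) → C = 80/7
The feasible region is unbounded (it extends along (0, 1), (7, 8)), but C strictly increases along every unbounded feasible direction, so there is no improving ray and the minimum is attained at a vertex.

The optimum lies where x2 = 0 and 8x1 - 7x2 = 81.
Solving simultaneously gives x1 = 81/8, x2 = 0.

x1 = 81/8, x2 = 0, minimum C = -81/8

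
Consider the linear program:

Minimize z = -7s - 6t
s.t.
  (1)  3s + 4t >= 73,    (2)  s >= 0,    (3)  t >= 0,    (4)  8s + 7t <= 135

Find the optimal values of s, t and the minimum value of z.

Vertices and z = -7s - 6t:
  (0, 73/4) → z = -219/2
  (29/11, 179/11) → z = -1277/11
  (0, 135/7) → z = -810/7

At the optimal vertex, 3s + 4t = 73 and 8s + 7t = 135.
Solving simultaneously gives s = 29/11, t = 179/11.

s = 29/11, t = 179/11, minimum z = -1277/11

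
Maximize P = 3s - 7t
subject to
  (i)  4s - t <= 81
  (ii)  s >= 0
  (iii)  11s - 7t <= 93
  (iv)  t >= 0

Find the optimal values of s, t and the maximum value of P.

s = 93/11, t = 0, maximum P = 279/11

Extreme points and P = 3s - 7t:
  (474/17, 519/17) → P = -2211/17
  (0, 0) → P = 0
  (93/11, 0) → P = 279/11
The feasible region is unbounded (it extends along (0, 1), (1, 4)), but P strictly decreases along every unbounded feasible direction, so there is no improving ray and the maximum is attained at a vertex.

The binding constraints are 11s - 7t = 93 and t = 0.
Solving simultaneously gives s = 93/11, t = 0.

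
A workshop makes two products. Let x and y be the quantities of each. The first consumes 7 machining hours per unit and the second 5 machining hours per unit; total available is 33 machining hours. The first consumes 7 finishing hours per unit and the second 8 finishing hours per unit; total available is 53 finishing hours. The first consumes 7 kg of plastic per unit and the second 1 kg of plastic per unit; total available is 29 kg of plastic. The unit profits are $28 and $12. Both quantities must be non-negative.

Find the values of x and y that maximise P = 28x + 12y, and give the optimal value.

Corner points and P = 28x + 12y:
  (0, 0) → P = 0
  (0, 33/5) → P = 396/5
  (29/7, 0) → P = 116
  (4, 1) → P = 124

The optimum lies where 7x + 5y = 33 and 7x + y = 29.
Solving simultaneously gives x = 4, y = 1.

x = 4, y = 1, maximum P = 124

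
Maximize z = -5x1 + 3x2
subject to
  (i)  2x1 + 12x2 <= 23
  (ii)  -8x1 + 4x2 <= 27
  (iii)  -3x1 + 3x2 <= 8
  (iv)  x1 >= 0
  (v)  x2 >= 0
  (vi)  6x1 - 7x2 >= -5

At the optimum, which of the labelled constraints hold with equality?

(iv) and (vi)

Corner points and z = -5x1 + 3x2:
  (23/2, 0) → z = -115/2
  (101/86, 74/43) → z = -61/86
  (0, 0) → z = 0
  (0, 5/7) → z = 15/7

The maximum is at (0, 5/7). Substituting into each constraint, equality holds for (iv) and (vi); the remaining constraints have slack.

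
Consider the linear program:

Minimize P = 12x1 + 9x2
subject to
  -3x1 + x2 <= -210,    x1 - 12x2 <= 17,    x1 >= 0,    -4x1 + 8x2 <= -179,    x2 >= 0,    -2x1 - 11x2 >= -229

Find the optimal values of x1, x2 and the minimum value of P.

x1 = 2503/35, x2 = 159/35, minimum P = 31467/35

The binding constraints are -3x1 + x2 = -210 and x1 - 12x2 = 17.
Solving simultaneously gives x1 = 2503/35, x2 = 159/35.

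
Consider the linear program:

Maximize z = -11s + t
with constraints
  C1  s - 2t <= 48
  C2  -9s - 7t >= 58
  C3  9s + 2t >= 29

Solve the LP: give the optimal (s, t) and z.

Feasible corners and z = -11s + t:
  (44/5, -98/5) → z = -582/5
  (77/10, -403/20) → z = -2097/20
  (319/45, -87/5) → z = -4292/45

s = 319/45, t = -87/5, maximum z = -4292/45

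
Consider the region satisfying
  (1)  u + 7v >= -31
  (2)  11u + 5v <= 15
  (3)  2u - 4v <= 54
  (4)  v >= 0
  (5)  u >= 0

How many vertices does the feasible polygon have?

3

Intersecting each pair of boundary lines and keeping only the points that satisfy every inequality leaves:
  (15/11, 0)
  (0, 3)
  (0, 0)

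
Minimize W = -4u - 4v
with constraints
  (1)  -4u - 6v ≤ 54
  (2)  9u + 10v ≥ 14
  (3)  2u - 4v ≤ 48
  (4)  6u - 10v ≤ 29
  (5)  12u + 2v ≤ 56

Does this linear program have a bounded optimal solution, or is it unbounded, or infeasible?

From the feasible point (43/15, -59/50), moving in the direction (-2, 12) keeps every constraint satisfied while W decreases without bound.

unbounded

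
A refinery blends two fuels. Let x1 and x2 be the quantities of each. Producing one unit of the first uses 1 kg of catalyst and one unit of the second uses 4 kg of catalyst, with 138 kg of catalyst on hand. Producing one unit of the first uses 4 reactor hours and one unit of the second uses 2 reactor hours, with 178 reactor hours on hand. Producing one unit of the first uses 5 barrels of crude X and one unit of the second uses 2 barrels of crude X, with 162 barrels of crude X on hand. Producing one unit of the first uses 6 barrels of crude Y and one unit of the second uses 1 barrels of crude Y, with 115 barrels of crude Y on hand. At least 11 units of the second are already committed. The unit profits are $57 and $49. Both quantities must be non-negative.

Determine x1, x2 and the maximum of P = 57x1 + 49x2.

Feasible corners and P = 57x1 + 49x2:
  (0, 69/2) → P = 3381/2
  (0, 11) → P = 539
  (14, 31) → P = 2317
  (52/3, 11) → P = 1527

The binding constraints are x1 + 4x2 = 138 and 6x1 + x2 = 115.
Solving simultaneously gives x1 = 14, x2 = 31.

x1 = 14, x2 = 31, maximum P = 2317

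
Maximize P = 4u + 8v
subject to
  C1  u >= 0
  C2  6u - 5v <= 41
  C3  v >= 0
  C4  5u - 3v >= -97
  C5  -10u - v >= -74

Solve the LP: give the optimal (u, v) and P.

u = 25/7, v = 268/7, maximum P = 2244/7

Vertices and P = 4u + 8v:
  (0, 0) → P = 0
  (0, 97/3) → P = 776/3
  (41/6, 0) → P = 82/3
  (411/56, 17/28) → P = 479/14
  (25/7, 268/7) → P = 2244/7

At the optimal vertex, 5u - 3v = -97 and -10u - v = -74.
Solving simultaneously gives u = 25/7, v = 268/7.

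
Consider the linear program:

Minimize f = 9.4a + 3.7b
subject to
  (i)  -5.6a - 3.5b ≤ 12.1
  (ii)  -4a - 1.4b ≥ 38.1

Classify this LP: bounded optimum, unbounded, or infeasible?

unbounded

From the feasible point (-1663/88, 2062/77), moving in the direction (-3.5, 5.6) keeps every constraint satisfied while f decreases without bound.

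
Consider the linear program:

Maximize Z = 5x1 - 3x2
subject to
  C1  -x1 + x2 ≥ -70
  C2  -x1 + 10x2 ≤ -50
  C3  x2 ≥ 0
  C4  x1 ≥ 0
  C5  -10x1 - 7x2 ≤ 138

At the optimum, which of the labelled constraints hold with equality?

Feasible corners and Z = 5x1 - 3x2:
  (650/9, 20/9) → Z = 3190/9
  (70, 0) → Z = 350
  (50, 0) → Z = 250

The maximum is at (650/9, 20/9). Substituting into each constraint, equality holds for C1 and C2; the remaining constraints have slack.

C1 and C2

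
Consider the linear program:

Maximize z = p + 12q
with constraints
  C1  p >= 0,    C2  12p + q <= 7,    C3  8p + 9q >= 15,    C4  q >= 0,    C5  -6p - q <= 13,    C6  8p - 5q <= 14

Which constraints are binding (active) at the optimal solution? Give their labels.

C1 and C2

Corner points and z = p + 12q:
  (0, 7) → z = 84
  (0, 5/3) → z = 20
  (12/25, 31/25) → z = 384/25

The maximum is at (0, 7). Substituting into each constraint, equality holds for C1 and C2; the remaining constraints have slack.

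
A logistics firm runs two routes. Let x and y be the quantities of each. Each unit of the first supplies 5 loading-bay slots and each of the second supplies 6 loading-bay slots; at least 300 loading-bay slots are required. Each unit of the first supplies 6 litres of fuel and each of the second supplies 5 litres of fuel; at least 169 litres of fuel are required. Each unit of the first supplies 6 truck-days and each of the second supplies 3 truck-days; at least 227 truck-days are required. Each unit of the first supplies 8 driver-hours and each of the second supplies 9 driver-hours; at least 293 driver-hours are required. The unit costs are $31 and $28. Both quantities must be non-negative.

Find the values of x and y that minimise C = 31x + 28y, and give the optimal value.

x = 22, y = 95/3, minimum C = 4706/3

Feasible corners and C = 31x + 28y:
  (0, 227/3) → C = 6356/3
  (60, 0) → C = 1860
  (22, 95/3) → C = 4706/3
The feasible region is unbounded (it extends along (0, 1), (1, 0)), but C strictly increases along every unbounded feasible direction, so there is no improving ray and the minimum is attained at a vertex.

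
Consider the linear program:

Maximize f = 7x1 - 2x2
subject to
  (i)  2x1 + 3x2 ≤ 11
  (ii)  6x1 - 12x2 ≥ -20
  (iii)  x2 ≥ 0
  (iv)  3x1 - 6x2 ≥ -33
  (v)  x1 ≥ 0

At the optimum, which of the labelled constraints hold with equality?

Feasible corners and f = 7x1 - 2x2:
  (12/7, 53/21) → f = 146/21
  (11/2, 0) → f = 77/2
  (0, 5/3) → f = -10/3
  (0, 0) → f = 0

The maximum is at (11/2, 0). Substituting into each constraint, equality holds for (i) and (iii); the remaining constraints have slack.

(i) and (iii)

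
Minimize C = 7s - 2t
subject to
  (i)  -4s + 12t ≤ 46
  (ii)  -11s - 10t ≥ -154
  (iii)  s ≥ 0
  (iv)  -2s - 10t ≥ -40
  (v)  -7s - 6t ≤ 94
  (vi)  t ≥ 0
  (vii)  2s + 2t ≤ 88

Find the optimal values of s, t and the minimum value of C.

s = 0, t = 23/6, minimum C = -23/3

Feasible corners and C = 7s - 2t:
  (0, 23/6) → C = -23/3
  (5/16, 63/16) → C = -91/16
  (38/3, 22/15) → C = 1286/15
  (14, 0) → C = 98
  (0, 0) → C = 0

The optimum lies where -4s + 12t = 46 and s = 0.
Solving simultaneously gives s = 0, t = 23/6.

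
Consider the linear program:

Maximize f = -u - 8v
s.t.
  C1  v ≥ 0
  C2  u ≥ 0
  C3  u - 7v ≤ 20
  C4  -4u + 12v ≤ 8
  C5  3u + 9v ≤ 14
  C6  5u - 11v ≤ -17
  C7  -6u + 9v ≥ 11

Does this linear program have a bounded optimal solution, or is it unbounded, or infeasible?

The boundaries u = 0 and 3u + 9v = 14 meet at (0, 14/9), but that point violates -4u + 12v ≤ 8. Every candidate vertex is excluded by some other constraint, so the feasible region is empty.

infeasible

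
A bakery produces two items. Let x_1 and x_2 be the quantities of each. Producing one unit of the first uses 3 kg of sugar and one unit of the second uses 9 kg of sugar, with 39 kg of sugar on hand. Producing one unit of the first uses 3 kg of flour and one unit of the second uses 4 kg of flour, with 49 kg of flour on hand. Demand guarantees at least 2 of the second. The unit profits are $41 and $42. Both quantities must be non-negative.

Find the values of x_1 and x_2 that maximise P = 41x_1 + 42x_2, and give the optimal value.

Corner points and P = 41x_1 + 42x_2:
  (0, 13/3) → P = 182
  (0, 2) → P = 84
  (7, 2) → P = 371

x_1 = 7, x_2 = 2, maximum P = 371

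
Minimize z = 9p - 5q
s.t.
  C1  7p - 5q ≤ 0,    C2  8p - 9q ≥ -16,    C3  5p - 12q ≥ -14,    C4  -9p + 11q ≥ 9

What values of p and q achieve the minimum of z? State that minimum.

p = -95/7, q = -72/7, minimum z = -495/7

Vertices and z = 9p - 5q:
  (-22/17, 32/51) → z = -754/51
  (-95/7, -72/7) → z = -495/7
  (46/53, 81/53) → z = 9/53

The binding constraints are 8p - 9q = -16 and -9p + 11q = 9.
Solving simultaneously gives p = -95/7, q = -72/7.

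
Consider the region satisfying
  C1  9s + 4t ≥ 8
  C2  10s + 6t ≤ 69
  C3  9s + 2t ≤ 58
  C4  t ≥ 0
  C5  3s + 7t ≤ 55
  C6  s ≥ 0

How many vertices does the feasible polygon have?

Intersecting each pair of boundary lines and keeping only the points that satisfy every inequality leaves:
  (8/9, 0)
  (0, 2)
  (105/17, 41/34)
  (153/52, 343/52)
  (58/9, 0)
  (0, 55/7)

6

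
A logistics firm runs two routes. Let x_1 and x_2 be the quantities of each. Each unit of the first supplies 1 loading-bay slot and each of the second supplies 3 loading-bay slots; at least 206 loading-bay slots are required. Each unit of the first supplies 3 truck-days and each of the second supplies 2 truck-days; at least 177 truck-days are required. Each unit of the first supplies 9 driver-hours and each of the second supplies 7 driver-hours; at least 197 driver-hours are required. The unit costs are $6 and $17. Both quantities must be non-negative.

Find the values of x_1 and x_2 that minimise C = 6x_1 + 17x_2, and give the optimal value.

x_1 = 17, x_2 = 63, minimum C = 1173

Extreme points and C = 6x_1 + 17x_2:
  (0, 177/2) → C = 3009/2
  (206, 0) → C = 1236
  (17, 63) → C = 1173
The feasible region is unbounded (it extends along (0, 1), (1, 0)), but C strictly increases along every unbounded feasible direction, so there is no improving ray and the minimum is attained at a vertex.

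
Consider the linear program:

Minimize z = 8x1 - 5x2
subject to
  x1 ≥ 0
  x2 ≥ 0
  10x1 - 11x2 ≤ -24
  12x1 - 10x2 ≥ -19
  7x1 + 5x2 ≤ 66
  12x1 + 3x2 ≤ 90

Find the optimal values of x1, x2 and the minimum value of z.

Corner points and z = 8x1 - 5x2:
  (31/32, 49/16) → z = -121/16
  (606/127, 828/127) → z = 708/127
  (113/26, 185/26) → z = -21/26

The optimum lies where 10x1 - 11x2 = -24 and 12x1 - 10x2 = -19.
Solving simultaneously gives x1 = 31/32, x2 = 49/16.

x1 = 31/32, x2 = 49/16, minimum z = -121/16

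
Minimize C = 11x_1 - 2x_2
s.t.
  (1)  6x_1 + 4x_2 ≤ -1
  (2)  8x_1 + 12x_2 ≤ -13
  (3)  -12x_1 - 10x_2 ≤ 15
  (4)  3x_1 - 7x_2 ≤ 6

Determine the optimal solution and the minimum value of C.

Corner points and C = 11x_1 - 2x_2:
  (-25/32, -9/16) → C = -239/32
  (-19/92, -87/92) → C = -35/92
  (-15/38, -39/38) → C = -87/38

At the optimal vertex, 8x_1 + 12x_2 = -13 and -12x_1 - 10x_2 = 15.
Solving simultaneously gives x_1 = -25/32, x_2 = -9/16.

x_1 = -25/32, x_2 = -9/16, minimum C = -239/32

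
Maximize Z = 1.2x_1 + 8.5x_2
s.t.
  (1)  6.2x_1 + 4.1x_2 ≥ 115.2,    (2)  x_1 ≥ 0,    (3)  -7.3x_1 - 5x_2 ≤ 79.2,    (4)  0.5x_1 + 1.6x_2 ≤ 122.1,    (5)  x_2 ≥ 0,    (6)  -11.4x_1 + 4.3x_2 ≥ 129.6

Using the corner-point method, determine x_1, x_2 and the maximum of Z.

Corner points and Z = 1.2x_1 + 8.5x_2:
  (0, 1221/16) → Z = 20757/32
  (0, 1296/43) → Z = 11016/43
  (31767/2039, 145674/2039) → Z = 6381747/10195

The optimum lies where x_1 = 0 and 0.5x_1 + 1.6x_2 = 122.1.
Solving simultaneously gives x_1 = 0, x_2 = 1221/16.

x_1 = 0, x_2 = 1221/16, maximum Z = 20757/32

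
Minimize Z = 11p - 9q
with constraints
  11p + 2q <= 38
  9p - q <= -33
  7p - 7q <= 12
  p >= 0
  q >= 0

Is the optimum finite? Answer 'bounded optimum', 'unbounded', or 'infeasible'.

infeasible

The boundaries 11p + 2q = 38 and 9p - q = -33 meet at (-28/29, 705/29), but that point violates p ≥ 0. Every candidate vertex is excluded by some other constraint, so the feasible region is empty.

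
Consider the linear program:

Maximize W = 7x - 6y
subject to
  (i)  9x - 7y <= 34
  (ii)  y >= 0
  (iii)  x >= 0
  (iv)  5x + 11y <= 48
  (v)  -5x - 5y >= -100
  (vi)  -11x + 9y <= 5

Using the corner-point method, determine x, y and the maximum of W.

Corner points and W = 7x - 6y:
  (34/9, 0) → W = 238/9
  (355/67, 131/67) → W = 1699/67
  (0, 0) → W = 0
  (0, 5/9) → W = -10/3
  (377/166, 553/166) → W = -679/166

The optimum lies where 9x - 7y = 34 and y = 0.
Solving simultaneously gives x = 34/9, y = 0.

x = 34/9, y = 0, maximum W = 238/9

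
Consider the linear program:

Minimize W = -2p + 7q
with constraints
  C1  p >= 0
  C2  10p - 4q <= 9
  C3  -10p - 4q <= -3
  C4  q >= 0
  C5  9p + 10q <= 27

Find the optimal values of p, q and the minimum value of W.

p = 9/10, q = 0, minimum W = -9/5

Extreme points and W = -2p + 7q:
  (0, 3/4) → W = 21/4
  (0, 27/10) → W = 189/10
  (9/10, 0) → W = -9/5
  (99/68, 189/136) → W = 927/136
  (3/10, 0) → W = -3/5

The optimum lies where 10p - 4q = 9 and q = 0.
Solving simultaneously gives p = 9/10, q = 0.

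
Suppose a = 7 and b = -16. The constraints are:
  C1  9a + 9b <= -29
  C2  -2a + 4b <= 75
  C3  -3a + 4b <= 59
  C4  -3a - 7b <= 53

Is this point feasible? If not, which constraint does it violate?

not feasible — violates C4

Constraint C4: -3a - 7b = 91, which is not ≤ 53. All other constraints are satisfied.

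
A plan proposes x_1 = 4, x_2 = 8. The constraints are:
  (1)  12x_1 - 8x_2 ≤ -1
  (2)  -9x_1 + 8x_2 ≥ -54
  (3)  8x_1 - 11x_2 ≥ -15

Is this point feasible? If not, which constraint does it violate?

Constraint (3): 8x_1 - 11x_2 = -56, which is not ≥ -15. All other constraints are satisfied.

not feasible — violates (3)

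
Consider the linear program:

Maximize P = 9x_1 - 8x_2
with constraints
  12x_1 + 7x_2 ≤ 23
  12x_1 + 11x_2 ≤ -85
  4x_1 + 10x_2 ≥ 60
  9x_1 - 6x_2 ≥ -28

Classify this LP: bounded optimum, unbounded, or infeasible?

infeasible

The boundaries 12x_1 + 7x_2 = 23 and 12x_1 + 11x_2 = -85 meet at (53/3, -27), but that point violates 4x_1 + 10x_2 ≥ 60. Every candidate vertex is excluded by some other constraint, so the feasible region is empty.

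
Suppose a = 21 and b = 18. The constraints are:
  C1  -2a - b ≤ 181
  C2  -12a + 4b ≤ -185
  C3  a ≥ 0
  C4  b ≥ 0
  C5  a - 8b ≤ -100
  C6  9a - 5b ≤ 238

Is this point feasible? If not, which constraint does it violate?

not feasible — violates C2

Constraint C2: -12a + 4b = -180, which is not ≤ -185. All other constraints are satisfied.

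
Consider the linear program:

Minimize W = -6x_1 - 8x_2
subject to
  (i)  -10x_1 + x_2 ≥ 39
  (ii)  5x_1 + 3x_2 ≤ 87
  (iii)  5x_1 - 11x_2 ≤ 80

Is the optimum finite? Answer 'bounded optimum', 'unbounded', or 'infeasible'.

unbounded

From the feasible point (-6/7, 213/7), moving in the direction (-3, 5) keeps every constraint satisfied while W decreases without bound.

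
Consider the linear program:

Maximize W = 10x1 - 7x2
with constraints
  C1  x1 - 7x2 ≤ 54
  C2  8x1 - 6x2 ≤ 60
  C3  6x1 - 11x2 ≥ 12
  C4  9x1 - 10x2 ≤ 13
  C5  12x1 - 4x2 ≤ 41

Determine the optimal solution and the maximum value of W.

Feasible corners and W = 10x1 - 7x2:
  (-510/31, -312/31) → W = -2916/31
  (-449/53, -473/53) → W = -1179/53
  (23/39, -10/13) → W = 440/39

The binding constraints are 6x1 - 11x2 = 12 and 9x1 - 10x2 = 13.
Solving simultaneously gives x1 = 23/39, x2 = -10/13.

x1 = 23/39, x2 = -10/13, maximum W = 440/39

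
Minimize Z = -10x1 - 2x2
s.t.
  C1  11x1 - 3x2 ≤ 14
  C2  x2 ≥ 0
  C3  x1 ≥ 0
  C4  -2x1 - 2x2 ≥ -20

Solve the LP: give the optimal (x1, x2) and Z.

x1 = 22/7, x2 = 48/7, minimum Z = -316/7

Feasible corners and Z = -10x1 - 2x2:
  (14/11, 0) → Z = -140/11
  (22/7, 48/7) → Z = -316/7
  (0, 0) → Z = 0
  (0, 10) → Z = -20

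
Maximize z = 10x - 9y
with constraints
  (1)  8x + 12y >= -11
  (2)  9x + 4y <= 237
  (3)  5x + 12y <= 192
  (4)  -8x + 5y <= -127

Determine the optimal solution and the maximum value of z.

x = 38, y = -105/4, maximum z = 2465/4

Corner points and z = 10x - 9y:
  (38, -105/4) → z = 2465/4
  (1469/136, -138/17) → z = 12313/68
  (519/22, 543/88) → z = 1443/8
  (2484/121, 901/121) → z = 1521/11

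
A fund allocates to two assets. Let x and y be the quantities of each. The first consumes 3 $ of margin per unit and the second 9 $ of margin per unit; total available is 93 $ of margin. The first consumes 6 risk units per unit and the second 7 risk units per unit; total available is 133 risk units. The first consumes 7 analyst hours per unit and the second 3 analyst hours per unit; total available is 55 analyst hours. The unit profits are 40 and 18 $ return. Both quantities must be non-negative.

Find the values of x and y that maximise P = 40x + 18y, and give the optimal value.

The optimum lies where 3x + 9y = 93 and 7x + 3y = 55.
Solving simultaneously gives x = 4, y = 9.

x = 4, y = 9, maximum P = 322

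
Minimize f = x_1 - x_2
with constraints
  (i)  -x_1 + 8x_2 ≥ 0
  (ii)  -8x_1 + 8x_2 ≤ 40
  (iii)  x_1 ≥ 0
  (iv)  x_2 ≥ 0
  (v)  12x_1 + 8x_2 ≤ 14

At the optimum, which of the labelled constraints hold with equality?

Extreme points and f = x_1 - x_2:
  (0, 0) → f = 0
  (14/13, 7/52) → f = 49/52
  (0, 7/4) → f = -7/4

The minimum is at (0, 7/4). Substituting into each constraint, equality holds for (iii) and (v); the remaining constraints have slack.

(iii) and (v)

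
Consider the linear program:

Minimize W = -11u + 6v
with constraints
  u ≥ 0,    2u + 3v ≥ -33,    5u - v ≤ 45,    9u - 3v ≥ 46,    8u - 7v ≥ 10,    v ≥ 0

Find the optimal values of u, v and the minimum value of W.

Feasible corners and W = -11u + 6v:
  (305/27, 310/27) → W = -1495/27
  (9, 0) → W = -99
  (292/39, 278/39) → W = -1544/39
  (46/9, 0) → W = -506/9

At the optimal vertex, 5u - v = 45 and v = 0.
Solving simultaneously gives u = 9, v = 0.

u = 9, v = 0, minimum W = -99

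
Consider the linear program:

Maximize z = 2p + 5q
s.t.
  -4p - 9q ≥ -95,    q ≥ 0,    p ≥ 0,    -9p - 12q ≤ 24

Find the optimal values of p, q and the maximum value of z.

p = 0, q = 95/9, maximum z = 475/9

Feasible corners and z = 2p + 5q:
  (95/4, 0) → z = 95/2
  (0, 95/9) → z = 475/9
  (0, 0) → z = 0

At the optimal vertex, -4p - 9q = -95 and p = 0.
Solving simultaneously gives p = 0, q = 95/9.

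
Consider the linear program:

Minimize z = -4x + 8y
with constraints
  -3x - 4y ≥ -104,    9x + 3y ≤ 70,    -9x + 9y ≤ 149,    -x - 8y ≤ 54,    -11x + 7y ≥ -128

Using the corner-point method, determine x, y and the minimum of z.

Corner points and z = -4x + 8y:
  (61/36, 73/4) → z = 1253/9
  (437/48, -191/48) → z = -273/4
  (-1678/81, -337/81) → z = 4016/81
  (34/5, -38/5) → z = -88

The binding constraints are -x - 8y = 54 and -11x + 7y = -128.
Solving simultaneously gives x = 34/5, y = -38/5.

x = 34/5, y = -38/5, minimum z = -88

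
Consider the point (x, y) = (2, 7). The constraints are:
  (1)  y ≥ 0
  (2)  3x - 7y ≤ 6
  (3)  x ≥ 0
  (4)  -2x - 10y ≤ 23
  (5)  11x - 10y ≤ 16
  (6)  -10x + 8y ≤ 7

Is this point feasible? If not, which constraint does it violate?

Constraint (6): -10x + 8y = 36, which is not ≤ 7. All other constraints are satisfied.

not feasible — violates (6)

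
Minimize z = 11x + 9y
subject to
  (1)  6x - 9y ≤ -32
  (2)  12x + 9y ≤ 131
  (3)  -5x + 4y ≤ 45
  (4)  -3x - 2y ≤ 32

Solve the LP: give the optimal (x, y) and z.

x = -352/39, y = -32/13, minimum z = -4736/39

Corner points and z = 11x + 9y:
  (11/2, 65/9) → z = 251/2
  (-352/39, -32/13) → z = -4736/39
  (119/93, 1195/93) → z = 12064/93
  (-109/11, -25/22) → z = -2623/22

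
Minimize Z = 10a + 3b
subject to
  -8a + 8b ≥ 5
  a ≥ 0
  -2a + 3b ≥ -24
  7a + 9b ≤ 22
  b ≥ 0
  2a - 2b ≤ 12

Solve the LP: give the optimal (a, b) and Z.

Feasible corners and Z = 10a + 3b:
  (0, 5/8) → Z = 15/8
  (131/128, 211/128) → Z = 1943/128
  (0, 22/9) → Z = 22/3

The optimum lies where -8a + 8b = 5 and a = 0.
Solving simultaneously gives a = 0, b = 5/8.

a = 0, b = 5/8, minimum Z = 15/8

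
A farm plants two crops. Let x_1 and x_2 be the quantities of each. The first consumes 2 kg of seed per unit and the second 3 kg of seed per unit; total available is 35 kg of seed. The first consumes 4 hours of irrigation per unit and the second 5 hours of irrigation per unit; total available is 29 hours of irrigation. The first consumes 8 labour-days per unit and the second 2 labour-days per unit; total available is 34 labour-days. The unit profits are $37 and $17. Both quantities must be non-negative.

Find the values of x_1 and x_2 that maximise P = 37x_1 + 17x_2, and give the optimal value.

x_1 = 7/2, x_2 = 3, maximum P = 361/2

Vertices and P = 37x_1 + 17x_2:
  (0, 0) → P = 0
  (0, 29/5) → P = 493/5
  (17/4, 0) → P = 629/4
  (7/2, 3) → P = 361/2

The optimum lies where 4x_1 + 5x_2 = 29 and 8x_1 + 2x_2 = 34.
Solving simultaneously gives x_1 = 7/2, x_2 = 3.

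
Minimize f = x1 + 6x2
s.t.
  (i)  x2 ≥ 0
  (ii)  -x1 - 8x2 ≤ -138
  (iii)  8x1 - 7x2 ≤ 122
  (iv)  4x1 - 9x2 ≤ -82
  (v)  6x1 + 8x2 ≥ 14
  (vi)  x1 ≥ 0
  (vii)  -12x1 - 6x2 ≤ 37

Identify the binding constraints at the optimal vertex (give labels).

Feasible corners and f = x1 + 6x2:
  (586/41, 634/41) → f = 4390/41
  (0, 69/4) → f = 207/2
  (38, 26) → f = 194
The feasible region is unbounded (it extends along (0, 1), (7, 8)), but f strictly increases along every unbounded feasible direction, so there is no improving ray and the minimum is attained at a vertex.

The minimum is at (0, 69/4). Substituting into each constraint, equality holds for (ii) and (vi); the remaining constraints have slack.

(ii) and (vi)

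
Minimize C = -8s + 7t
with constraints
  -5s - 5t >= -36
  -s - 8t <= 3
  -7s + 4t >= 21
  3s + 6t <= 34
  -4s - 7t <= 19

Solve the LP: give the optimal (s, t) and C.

Feasible corners and C = -8s + 7t:
  (-3, 0) → C = 24
  (-131/25, 7/25) → C = 1097/25
  (5/27, 301/54) → C = 2027/54
  (-352/3, 193/3) → C = 1389

s = -3, t = 0, minimum C = 24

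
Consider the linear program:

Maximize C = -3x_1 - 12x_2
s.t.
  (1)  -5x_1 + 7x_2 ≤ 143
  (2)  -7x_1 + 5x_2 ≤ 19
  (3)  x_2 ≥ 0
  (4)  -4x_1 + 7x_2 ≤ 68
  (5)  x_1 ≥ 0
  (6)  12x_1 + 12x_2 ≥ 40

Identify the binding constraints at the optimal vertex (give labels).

Extreme points and C = -3x_1 - 12x_2:
  (207/29, 400/29) → C = -5421/29
  (0, 19/5) → C = -228/5
  (10/3, 0) → C = -10
  (0, 10/3) → C = -40
The feasible region is unbounded (it extends along (7, 4), (1, 0)), but C strictly decreases along every unbounded feasible direction, so there is no improving ray and the maximum is attained at a vertex.

The maximum is at (10/3, 0). Substituting into each constraint, equality holds for (3) and (6); the remaining constraints have slack.

(3) and (6)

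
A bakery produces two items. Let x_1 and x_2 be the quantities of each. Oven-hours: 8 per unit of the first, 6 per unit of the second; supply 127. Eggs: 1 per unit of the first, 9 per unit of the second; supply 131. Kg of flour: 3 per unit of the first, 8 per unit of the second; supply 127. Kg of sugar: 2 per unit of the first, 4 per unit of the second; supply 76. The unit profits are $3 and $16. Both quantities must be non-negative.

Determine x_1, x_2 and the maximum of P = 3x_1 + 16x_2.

x_1 = 5, x_2 = 14, maximum P = 239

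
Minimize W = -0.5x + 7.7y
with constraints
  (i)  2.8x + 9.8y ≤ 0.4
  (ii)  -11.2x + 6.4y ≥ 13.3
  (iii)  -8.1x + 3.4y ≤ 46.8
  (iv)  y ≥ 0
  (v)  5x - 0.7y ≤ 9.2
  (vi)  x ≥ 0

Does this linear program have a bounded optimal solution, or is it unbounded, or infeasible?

infeasible

The boundaries 2.8x + 9.8y = 0.4 and -11.2x + 6.4y = 13.3 meet at (-6389/6384, 149/456), but that point violates x ≥ 0. Every candidate vertex is excluded by some other constraint, so the feasible region is empty.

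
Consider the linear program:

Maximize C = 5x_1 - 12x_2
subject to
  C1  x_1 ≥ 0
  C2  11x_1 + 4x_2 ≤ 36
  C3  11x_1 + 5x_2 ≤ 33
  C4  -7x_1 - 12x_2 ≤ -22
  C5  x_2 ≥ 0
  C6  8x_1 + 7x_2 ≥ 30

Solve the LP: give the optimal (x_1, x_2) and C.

x_1 = 81/37, x_2 = 66/37, maximum C = -387/37

Corner points and C = 5x_1 - 12x_2:
  (0, 33/5) → C = -396/5
  (0, 30/7) → C = -360/7
  (81/37, 66/37) → C = -387/37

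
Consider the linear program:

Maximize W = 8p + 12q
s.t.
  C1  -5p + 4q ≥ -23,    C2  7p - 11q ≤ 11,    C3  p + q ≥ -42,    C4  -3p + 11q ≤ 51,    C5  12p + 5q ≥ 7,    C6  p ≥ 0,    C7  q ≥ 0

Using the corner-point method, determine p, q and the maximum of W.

p = 457/43, q = 324/43, maximum W = 7544/43

Extreme points and W = 8p + 12q:
  (209/27, 106/27) → W = 2944/27
  (457/43, 324/43) → W = 7544/43
  (11/7, 0) → W = 88/7
  (0, 51/11) → W = 612/11
  (0, 7/5) → W = 84/5
  (7/12, 0) → W = 14/3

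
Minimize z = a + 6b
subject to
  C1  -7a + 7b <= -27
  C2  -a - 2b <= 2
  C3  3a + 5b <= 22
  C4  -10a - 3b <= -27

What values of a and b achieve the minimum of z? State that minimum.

a = 54, b = -28, minimum z = -114

Extreme points and z = a + 6b:
  (289/56, 73/56) → z = 727/56
  (270/91, -81/91) → z = -216/91
  (54, -28) → z = -114
  (60/17, -47/17) → z = -222/17

The optimum lies where -a - 2b = 2 and 3a + 5b = 22.
Solving simultaneously gives a = 54, b = -28.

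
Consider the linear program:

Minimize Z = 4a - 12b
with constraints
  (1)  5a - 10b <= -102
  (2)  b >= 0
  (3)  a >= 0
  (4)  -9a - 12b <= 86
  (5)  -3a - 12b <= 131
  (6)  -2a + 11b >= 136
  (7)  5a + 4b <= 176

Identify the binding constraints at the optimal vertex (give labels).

(3) and (7)

Corner points and Z = 4a - 12b:
  (34/5, 68/5) → Z = -136
  (676/35, 139/7) → Z = -5636/35
  (0, 136/11) → Z = -1632/11
  (0, 44) → Z = -528

The minimum is at (0, 44). Substituting into each constraint, equality holds for (3) and (7); the remaining constraints have slack.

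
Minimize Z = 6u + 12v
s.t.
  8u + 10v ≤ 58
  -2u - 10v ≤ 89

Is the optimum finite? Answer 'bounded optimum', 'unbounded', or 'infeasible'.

From the feasible point (49/2, -69/5), moving in the direction (-10, 2) keeps every constraint satisfied while Z decreases without bound.

unbounded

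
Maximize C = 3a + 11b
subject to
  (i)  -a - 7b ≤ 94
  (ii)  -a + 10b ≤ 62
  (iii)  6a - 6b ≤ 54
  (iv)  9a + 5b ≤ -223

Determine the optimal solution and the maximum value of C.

a = -508/19, b = 67/19, maximum C = -787/19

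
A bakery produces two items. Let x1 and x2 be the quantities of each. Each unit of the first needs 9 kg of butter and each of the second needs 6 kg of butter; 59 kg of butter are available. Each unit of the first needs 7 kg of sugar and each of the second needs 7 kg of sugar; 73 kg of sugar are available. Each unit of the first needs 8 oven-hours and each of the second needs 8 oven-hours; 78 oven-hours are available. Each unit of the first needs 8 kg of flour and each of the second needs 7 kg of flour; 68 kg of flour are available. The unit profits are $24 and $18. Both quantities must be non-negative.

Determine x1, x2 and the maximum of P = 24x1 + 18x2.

Feasible corners and P = 24x1 + 18x2:
  (0, 0) → P = 0
  (0, 68/7) → P = 1224/7
  (59/9, 0) → P = 472/3
  (1/3, 28/3) → P = 176

The binding constraints are 9x1 + 6x2 = 59 and 8x1 + 7x2 = 68.
Solving simultaneously gives x1 = 1/3, x2 = 28/3.

x1 = 1/3, x2 = 28/3, maximum P = 176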